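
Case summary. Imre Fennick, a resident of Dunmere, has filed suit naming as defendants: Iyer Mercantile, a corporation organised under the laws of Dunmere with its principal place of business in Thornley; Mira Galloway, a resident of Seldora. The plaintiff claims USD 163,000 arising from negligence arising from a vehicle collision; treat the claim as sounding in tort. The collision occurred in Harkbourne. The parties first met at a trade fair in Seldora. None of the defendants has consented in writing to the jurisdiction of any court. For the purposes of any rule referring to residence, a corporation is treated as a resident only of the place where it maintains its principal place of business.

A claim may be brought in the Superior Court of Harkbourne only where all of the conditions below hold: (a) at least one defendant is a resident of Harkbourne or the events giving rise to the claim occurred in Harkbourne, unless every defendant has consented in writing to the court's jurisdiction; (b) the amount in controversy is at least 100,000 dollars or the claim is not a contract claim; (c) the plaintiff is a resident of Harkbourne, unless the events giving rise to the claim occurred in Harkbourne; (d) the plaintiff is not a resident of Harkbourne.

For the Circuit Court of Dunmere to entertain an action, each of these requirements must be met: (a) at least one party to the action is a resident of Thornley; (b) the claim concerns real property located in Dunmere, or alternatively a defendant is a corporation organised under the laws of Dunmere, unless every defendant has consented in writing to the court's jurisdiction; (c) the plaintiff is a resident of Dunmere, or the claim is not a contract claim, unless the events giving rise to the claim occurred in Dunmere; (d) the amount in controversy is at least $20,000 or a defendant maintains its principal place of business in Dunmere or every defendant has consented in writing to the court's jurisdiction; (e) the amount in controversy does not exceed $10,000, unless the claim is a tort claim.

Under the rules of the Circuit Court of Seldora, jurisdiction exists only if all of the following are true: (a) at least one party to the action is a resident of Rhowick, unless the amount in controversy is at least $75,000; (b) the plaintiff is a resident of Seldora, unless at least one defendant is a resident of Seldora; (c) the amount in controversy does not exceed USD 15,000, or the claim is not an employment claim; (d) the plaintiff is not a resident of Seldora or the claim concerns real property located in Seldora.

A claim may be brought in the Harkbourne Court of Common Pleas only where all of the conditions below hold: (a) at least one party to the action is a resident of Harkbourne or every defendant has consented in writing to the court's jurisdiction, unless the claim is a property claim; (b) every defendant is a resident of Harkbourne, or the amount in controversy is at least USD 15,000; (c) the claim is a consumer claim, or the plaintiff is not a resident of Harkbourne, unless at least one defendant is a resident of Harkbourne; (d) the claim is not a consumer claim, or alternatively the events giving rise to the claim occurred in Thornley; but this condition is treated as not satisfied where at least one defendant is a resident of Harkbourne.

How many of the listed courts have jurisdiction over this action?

The Superior Court of Harkbourne:
  (a) The operative events occurred in Harkbourne, so this disjunct is met. Condition met.
  (b) The amount in controversy is 163,000 dollars, which meets the USD 100,000 floor, so one alternative holds. Satisfied.
  (c) The plaintiff resides in Dunmere, not Harkbourne. However, the operative events occurred in Harkbourne, so the 'unless' proviso supplies this condition. Satisfied.
  (d) The plaintiff resides in Dunmere, which is not Harkbourne. Met.
  → Jurisdiction lies.
The Circuit Court of Dunmere:
  (a) Iyer Mercantile resides in Thornley. Condition met.
  (b) Iyer Mercantile is organised under the laws of Dunmere, so one alternative holds. Met.
  (c) The plaintiff resides in Dunmere, which satisfies one of the alternatives. Satisfied.
  (d) The amount in controversy is USD 163,000, which meets the 20,000 dollars floor, so this disjunct is met. Condition met.
  (e) The amount in controversy is 163,000 dollars, above the $10,000 ceiling. The proviso rescues it, though: the claim is a tort claim. Met.
  → The court has jurisdiction.
The Circuit Court of Seldora:
  (a) No party resides in Rhowick. However, the amount in controversy is USD 163,000, which meets the USD 75,000 floor, so the 'unless' proviso supplies this condition. Condition met.
  (b) The plaintiff resides in Dunmere, not Seldora. However, Mira Galloway resides in Seldora, so the 'unless' proviso supplies this condition. Satisfied.
  (c) The claim is a tort claim, not an employment claim, which satisfies one of the alternatives. Met.
  (d) The plaintiff resides in Dunmere, which is not Seldora, so one alternative holds. Satisfied.
  → The court has jurisdiction.
The Harkbourne Court of Common Pleas:
  (a) No party resides in Harkbourne; no such written consent has been filed — none of the alternatives is met. The proviso offers no rescue either, since the claim is a tort claim, not a property claim. Not met.
  (b) The amount in controversy is 163,000 dollars, which meets the $15,000 floor, so one alternative holds. Condition met.
  (c) The plaintiff resides in Dunmere, which is not Harkbourne, so this disjunct is met. Condition met.
  (d) The claim is a tort claim, not a consumer claim, so one alternative holds. The carve-out does not apply: no defendant resides in Harkbourne (they reside in Thornley, Seldora). Satisfied.
  → Not every requirement is met — no jurisdiction.
Courts with jurisdiction: the Superior Court of Harkbourne, the Circuit Court of Dunmere, the Circuit Court of Seldora — 3 in total.

3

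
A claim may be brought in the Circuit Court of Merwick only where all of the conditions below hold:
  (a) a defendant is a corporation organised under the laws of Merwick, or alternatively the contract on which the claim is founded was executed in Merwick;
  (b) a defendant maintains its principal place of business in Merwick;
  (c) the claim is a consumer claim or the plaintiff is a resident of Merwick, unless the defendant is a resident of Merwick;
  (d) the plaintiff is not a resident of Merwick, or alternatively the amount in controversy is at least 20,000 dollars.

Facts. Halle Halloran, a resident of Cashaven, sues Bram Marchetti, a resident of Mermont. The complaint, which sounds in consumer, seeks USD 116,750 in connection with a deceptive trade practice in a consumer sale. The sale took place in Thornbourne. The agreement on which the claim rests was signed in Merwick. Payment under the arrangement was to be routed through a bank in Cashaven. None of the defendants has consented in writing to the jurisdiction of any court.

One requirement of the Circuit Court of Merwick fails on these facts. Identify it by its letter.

The Circuit Court of Merwick:
  (a) The contract was executed in Merwick — that alternative is enough. Satisfied.
  (b) No defendant is a corporation. Not satisfied.
  (c) The claim is a consumer claim, so this disjunct is met. Satisfied.
  (d) The plaintiff resides in Cashaven, which is not Merwick, which satisfies one of the alternatives. Met.
Only condition (b) fails.

(b)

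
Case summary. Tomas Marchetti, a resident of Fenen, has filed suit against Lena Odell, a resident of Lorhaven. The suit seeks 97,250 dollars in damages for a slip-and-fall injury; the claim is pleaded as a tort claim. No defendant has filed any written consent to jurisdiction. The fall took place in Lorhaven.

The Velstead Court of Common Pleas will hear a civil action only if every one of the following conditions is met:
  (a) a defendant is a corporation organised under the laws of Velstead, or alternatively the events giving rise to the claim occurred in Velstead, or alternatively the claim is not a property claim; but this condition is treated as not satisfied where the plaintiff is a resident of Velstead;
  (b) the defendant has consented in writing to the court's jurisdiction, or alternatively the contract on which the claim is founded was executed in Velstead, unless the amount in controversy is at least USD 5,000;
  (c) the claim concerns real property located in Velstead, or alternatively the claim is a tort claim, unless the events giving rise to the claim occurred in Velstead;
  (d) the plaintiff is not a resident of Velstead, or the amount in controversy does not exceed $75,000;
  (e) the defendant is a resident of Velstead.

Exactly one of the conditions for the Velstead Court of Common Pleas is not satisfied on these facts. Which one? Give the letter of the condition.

The Velstead Court of Common Pleas:
  (a) The claim is a tort claim, not a property claim, so one alternative holds. And the carve-out is inapplicable — the plaintiff resides in Fenen, not Velstead. Satisfied.
  (b) No such written consent has been filed; no contract (and hence no place of execution) is alleged — no alternative holds. However, the amount in controversy is 97,250 dollars, which meets the 5,000 dollars floor, so the 'unless' proviso supplies this condition. Condition met.
  (c) The claim is a tort claim, so this disjunct is met. Satisfied.
  (d) The plaintiff resides in Fenen, which is not Velstead, which satisfies one of the alternatives. Satisfied.
  (e) The defendant resides in Lorhaven, not Velstead. Fails.
Only condition (e) fails.

(e)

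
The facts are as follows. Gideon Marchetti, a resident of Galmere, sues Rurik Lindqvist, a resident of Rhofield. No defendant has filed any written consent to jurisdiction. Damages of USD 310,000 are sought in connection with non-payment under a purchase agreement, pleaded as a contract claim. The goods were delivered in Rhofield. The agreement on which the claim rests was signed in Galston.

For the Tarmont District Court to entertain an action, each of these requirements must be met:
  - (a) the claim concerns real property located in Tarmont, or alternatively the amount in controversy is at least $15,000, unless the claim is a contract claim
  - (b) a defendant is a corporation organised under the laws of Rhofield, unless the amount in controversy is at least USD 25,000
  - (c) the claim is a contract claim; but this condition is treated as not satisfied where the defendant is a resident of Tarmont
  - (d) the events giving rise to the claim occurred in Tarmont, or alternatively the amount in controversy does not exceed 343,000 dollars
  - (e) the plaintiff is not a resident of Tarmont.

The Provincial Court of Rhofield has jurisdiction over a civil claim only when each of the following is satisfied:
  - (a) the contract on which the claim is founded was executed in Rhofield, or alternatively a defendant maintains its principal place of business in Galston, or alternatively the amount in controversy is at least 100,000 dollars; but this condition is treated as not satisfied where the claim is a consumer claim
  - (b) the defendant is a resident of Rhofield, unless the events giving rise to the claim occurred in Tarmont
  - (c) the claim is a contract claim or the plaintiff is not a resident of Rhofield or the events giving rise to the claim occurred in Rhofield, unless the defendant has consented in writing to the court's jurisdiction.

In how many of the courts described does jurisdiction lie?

2

The Tarmont District Court:
  (a) The amount in controversy is 310,000 dollars, which meets the USD 15,000 floor, so this disjunct is met. Satisfied.
  (b) No defendant is a corporation. But the amount in controversy is 310,000 dollars, which meets the USD 25,000 floor, and the 'unless' clause therefore excuses the requirement. Met.
  (c) The claim is a contract claim. The exception is not triggered, since the defendant resides in Rhofield, not Tarmont. Met.
  (d) The amount in controversy is USD 310,000, within the USD 343,000 ceiling, so this disjunct is met. Condition met.
  (e) The plaintiff resides in Galmere, which is not Tarmont. Condition met.
  → Jurisdiction lies.
The Provincial Court of Rhofield:
  (a) The amount in controversy is 310,000 dollars, which meets the 100,000 dollars floor — that alternative is enough. And the carve-out is inapplicable — the claim is a contract claim, not a consumer claim. Satisfied.
  (b) The defendant resides in Rhofield. Satisfied.
  (c) The claim is a contract claim, so one alternative holds. Met.
  → The court has jurisdiction.
Courts with jurisdiction: the Tarmont District Court, the Provincial Court of Rhofield — 2 in total.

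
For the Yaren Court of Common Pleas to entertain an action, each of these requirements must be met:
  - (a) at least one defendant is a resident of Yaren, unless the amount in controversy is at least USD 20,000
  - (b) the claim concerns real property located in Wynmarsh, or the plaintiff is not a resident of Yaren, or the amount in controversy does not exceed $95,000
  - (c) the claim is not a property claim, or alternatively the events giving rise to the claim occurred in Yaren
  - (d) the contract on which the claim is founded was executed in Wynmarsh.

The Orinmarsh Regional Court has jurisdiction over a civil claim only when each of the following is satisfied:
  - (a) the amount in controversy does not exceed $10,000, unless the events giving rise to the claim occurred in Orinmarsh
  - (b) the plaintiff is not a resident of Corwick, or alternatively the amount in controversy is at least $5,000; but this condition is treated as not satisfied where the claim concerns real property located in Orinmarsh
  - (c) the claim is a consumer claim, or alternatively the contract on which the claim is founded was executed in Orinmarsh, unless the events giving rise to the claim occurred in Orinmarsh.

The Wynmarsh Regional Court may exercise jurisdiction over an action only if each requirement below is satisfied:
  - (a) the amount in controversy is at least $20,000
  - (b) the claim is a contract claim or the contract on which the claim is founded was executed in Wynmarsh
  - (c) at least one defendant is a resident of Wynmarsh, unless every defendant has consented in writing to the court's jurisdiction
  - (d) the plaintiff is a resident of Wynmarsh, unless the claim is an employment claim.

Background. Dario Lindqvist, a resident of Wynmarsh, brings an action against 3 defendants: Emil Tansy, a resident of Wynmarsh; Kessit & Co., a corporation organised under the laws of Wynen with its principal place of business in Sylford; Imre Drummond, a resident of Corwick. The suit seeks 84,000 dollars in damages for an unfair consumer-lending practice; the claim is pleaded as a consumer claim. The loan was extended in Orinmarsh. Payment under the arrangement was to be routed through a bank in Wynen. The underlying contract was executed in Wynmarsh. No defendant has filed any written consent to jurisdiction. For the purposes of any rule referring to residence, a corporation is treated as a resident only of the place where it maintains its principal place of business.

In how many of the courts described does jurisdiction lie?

The Yaren Court of Common Pleas:
  (a) No defendant resides in Yaren (they reside in Wynmarsh, Sylford, Corwick). But the amount in controversy is USD 84,000, which meets the $20,000 floor, and the 'unless' clause therefore excuses the requirement. Condition met.
  (b) The plaintiff resides in Wynmarsh, which is not Yaren, so one alternative holds. Condition met.
  (c) The claim is a consumer claim, not a property claim — that alternative is enough. Satisfied.
  (d) The contract was executed in Wynmarsh. Met.
  → Jurisdiction lies.
The Orinmarsh Regional Court:
  (a) The amount in controversy is $84,000, above the USD 10,000 ceiling. But the operative events occurred in Orinmarsh, and the 'unless' clause therefore excuses the requirement. Condition met.
  (b) The plaintiff resides in Wynmarsh, which is not Corwick — that alternative is enough. The carve-out does not apply: the claim does not concern real property. Satisfied.
  (c) The claim is a consumer claim, so one alternative holds. Met.
  → The court has jurisdiction.
The Wynmarsh Regional Court:
  (a) The amount in controversy is $84,000, which meets the USD 20,000 floor. Condition met.
  (b) The contract was executed in Wynmarsh, so one alternative holds. Met.
  (c) Emil Tansy resides in Wynmarsh. Met.
  (d) The plaintiff resides in Wynmarsh. Satisfied.
  → Every requirement is satisfied — jurisdiction.
Courts with jurisdiction: the Yaren Court of Common Pleas, the Orinmarsh Regional Court, the Wynmarsh Regional Court — 3 in total.

3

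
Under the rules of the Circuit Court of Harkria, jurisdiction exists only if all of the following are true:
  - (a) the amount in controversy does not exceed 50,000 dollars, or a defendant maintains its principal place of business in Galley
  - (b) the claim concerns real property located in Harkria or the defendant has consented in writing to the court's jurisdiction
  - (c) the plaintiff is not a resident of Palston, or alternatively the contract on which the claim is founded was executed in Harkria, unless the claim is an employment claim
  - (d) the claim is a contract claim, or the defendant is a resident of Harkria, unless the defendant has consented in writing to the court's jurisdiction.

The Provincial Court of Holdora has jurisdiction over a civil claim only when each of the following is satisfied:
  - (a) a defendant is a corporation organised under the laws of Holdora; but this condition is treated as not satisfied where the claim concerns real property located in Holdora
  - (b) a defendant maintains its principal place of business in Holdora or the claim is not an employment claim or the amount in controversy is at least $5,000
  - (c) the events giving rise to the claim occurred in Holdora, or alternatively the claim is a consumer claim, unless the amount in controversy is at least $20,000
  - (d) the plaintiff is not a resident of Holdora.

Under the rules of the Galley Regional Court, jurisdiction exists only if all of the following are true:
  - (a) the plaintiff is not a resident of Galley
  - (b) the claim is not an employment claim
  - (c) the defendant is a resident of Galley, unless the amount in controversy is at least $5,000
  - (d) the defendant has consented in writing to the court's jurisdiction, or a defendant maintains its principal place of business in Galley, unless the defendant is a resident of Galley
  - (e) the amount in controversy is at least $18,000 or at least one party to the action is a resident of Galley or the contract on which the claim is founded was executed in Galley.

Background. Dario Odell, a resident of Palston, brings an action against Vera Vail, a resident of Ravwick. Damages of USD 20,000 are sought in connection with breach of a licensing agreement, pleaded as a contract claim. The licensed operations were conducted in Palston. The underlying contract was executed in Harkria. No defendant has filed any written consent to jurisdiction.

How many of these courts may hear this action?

The Circuit Court of Harkria:
  (a) The amount in controversy is $20,000, within the $50,000 ceiling, so one alternative holds. Condition met.
  (b) The claim does not concern real property; no such written consent has been filed — every alternative fails. Not met.
  (c) The contract was executed in Harkria — that alternative is enough. Met.
  (d) The claim is a contract claim, so one alternative holds. Met.
  → The court lacks jurisdiction.
The Provincial Court of Holdora:
  (a) No defendant is a corporation. Condition not met.
  (b) The claim is a contract claim, not an employment claim — that alternative is enough. Satisfied.
  (c) The operative events occurred in Palston, not Holdora; the claim is a contract claim, not a consumer claim — no alternative holds. The proviso rescues it, though: the amount in controversy is USD 20,000, which meets the $20,000 floor. Satisfied.
  (d) The plaintiff resides in Palston, which is not Holdora. Satisfied.
  → At least one condition fails; no jurisdiction.
The Galley Regional Court:
  (a) The plaintiff resides in Palston, which is not Galley. Condition met.
  (b) The claim is a contract claim, not an employment claim. Satisfied.
  (c) The defendant resides in Ravwick, not Galley. But the amount in controversy is USD 20,000, which meets the USD 5,000 floor, and the 'unless' clause therefore excuses the requirement. Condition met.
  (d) No such written consent has been filed; no defendant is a corporation — none of the alternatives is met. The proviso offers no rescue either, since the defendant resides in Ravwick, not Galley. Not met.
  (e) The amount in controversy is USD 20,000, which meets the $18,000 floor, so one alternative holds. Met.
  → At least one condition fails; no jurisdiction.
No court satisfies all of its conditions.

0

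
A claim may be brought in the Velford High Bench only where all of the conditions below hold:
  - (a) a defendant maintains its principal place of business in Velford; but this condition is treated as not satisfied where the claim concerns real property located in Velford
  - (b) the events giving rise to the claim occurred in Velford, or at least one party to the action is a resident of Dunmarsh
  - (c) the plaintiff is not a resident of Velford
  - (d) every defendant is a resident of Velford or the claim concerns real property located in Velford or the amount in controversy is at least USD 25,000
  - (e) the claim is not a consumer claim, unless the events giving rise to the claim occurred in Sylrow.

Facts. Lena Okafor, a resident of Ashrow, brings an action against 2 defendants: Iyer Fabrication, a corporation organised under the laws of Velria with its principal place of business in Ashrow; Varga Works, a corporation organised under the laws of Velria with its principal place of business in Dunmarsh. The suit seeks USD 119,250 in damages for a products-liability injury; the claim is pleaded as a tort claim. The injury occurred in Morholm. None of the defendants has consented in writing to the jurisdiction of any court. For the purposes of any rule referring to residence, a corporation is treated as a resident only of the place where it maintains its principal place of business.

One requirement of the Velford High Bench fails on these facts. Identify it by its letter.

The Velford High Bench:
  (a) The corporate defendant(s) have their principal place of business in Ashrow, Dunmarsh, not Velford. Not satisfied.
  (b) Varga Works resides in Dunmarsh, so this disjunct is met. Met.
  (c) The plaintiff resides in Ashrow, which is not Velford. Satisfied.
  (d) The amount in controversy is $119,250, which meets the 25,000 dollars floor, so one alternative holds. Met.
  (e) The claim is a tort claim, not a consumer claim. Condition met.
Only condition (a) fails.

(a)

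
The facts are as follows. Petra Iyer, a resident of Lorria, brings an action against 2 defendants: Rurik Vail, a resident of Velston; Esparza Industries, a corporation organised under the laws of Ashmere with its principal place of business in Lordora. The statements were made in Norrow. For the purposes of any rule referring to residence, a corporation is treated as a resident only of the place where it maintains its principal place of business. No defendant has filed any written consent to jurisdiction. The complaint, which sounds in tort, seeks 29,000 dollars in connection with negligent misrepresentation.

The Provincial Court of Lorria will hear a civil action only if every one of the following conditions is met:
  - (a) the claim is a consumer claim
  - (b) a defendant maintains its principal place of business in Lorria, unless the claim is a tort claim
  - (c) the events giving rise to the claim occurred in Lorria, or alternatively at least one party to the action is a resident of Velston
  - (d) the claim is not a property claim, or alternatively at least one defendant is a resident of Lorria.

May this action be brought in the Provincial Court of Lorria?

No

The Provincial Court of Lorria:
  (a) The claim is a tort claim, not a consumer claim. Not met.
  (b) The corporate defendant(s) have their principal place of business in Lordora, not Lorria. However, the claim is a tort claim, so the 'unless' proviso supplies this condition. Condition met.
  (c) Rurik Vail resides in Velston, which satisfies one of the alternatives. Satisfied.
  (d) The claim is a tort claim, not a property claim — that alternative is enough. Satisfied.
  → Not every requirement is met — no jurisdiction.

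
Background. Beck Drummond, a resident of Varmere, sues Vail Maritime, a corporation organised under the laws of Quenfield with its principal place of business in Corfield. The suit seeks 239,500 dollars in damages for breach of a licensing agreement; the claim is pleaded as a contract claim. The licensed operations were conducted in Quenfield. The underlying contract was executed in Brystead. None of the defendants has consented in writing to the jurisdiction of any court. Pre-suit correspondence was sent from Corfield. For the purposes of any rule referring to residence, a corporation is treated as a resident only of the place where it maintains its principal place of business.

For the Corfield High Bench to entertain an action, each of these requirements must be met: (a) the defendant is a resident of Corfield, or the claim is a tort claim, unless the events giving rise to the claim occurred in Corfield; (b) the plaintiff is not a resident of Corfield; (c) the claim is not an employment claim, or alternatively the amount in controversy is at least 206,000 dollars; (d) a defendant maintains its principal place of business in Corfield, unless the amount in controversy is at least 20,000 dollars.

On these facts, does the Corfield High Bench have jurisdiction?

The Corfield High Bench:
  (a) The defendant resides in Corfield — that alternative is enough. Condition met.
  (b) The plaintiff resides in Varmere, which is not Corfield. Met.
  (c) The claim is a contract claim, not an employment claim, so this disjunct is met. Met.
  (d) Vail Maritime has its principal place of business in Corfield. Satisfied.
  → Jurisdiction lies.

Yes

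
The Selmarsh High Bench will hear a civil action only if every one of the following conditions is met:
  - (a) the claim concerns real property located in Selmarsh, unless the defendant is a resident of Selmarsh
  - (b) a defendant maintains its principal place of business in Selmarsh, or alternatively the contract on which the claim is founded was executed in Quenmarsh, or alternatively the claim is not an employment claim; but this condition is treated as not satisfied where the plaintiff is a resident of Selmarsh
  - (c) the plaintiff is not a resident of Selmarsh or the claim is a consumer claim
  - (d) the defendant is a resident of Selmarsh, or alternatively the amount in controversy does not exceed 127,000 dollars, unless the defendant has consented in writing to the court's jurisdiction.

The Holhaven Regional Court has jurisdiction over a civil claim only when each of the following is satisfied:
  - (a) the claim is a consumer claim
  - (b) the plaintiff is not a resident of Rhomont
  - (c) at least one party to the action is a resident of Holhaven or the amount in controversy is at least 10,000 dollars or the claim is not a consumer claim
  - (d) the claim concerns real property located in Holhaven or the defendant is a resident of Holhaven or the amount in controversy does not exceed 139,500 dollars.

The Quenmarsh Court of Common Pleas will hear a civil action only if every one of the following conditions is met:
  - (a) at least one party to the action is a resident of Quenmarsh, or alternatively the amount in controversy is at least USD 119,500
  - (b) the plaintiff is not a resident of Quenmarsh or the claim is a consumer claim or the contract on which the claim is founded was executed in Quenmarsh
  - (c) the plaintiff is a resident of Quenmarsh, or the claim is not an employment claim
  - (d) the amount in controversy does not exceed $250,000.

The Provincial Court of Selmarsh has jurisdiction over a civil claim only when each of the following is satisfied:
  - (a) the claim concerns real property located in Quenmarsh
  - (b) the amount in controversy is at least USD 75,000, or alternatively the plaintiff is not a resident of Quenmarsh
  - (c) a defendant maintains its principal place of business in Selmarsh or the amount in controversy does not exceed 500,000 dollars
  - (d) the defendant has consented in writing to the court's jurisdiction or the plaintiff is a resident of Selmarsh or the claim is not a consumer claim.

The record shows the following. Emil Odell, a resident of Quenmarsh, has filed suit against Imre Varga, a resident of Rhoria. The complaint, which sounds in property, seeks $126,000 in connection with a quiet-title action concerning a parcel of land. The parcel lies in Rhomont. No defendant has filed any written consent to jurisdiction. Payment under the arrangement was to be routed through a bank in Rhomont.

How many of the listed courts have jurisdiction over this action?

The Selmarsh High Bench:
  (a) The property lies in Rhomont, not Selmarsh. And the defendant resides in Rhoria, not Selmarsh, so the proviso does not save it. Not met.
  (b) The claim is a property claim, not an employment claim — that alternative is enough. The exception is not triggered, since the plaintiff resides in Quenmarsh, not Selmarsh. Met.
  (c) The plaintiff resides in Quenmarsh, which is not Selmarsh — that alternative is enough. Satisfied.
  (d) The amount in controversy is USD 126,000, within the 127,000 dollars ceiling, which satisfies one of the alternatives. Satisfied.
  → The court lacks jurisdiction.
The Holhaven Regional Court:
  (a) The claim is a property claim, not a consumer claim. Not met.
  (b) The plaintiff resides in Quenmarsh, which is not Rhomont. Met.
  (c) The amount in controversy is USD 126,000, which meets the USD 10,000 floor, so this disjunct is met. Met.
  (d) The amount in controversy is 126,000 dollars, within the USD 139,500 ceiling — that alternative is enough. Satisfied.
  → The court lacks jurisdiction.
The Quenmarsh Court of Common Pleas:
  (a) Emil Odell resides in Quenmarsh — that alternative is enough. Condition met.
  (b) The plaintiff resides in Quenmarsh; the claim is a property claim, not a consumer claim; no contract (and hence no place of execution) is alleged — no alternative holds. Fails.
  (c) The plaintiff resides in Quenmarsh, which satisfies one of the alternatives. Condition met.
  (d) The amount in controversy is $126,000, within the 250,000 dollars ceiling. Condition met.
  → No jurisdiction.
The Provincial Court of Selmarsh:
  (a) The property lies in Rhomont, not Quenmarsh. Condition not met.
  (b) The amount in controversy is $126,000, which meets the USD 75,000 floor, so one alternative holds. Satisfied.
  (c) The amount in controversy is USD 126,000, within the $500,000 ceiling, so one alternative holds. Condition met.
  (d) The claim is a property claim, not a consumer claim — that alternative is enough. Satisfied.
  → At least one condition fails; no jurisdiction.
No court satisfies all of its conditions.

0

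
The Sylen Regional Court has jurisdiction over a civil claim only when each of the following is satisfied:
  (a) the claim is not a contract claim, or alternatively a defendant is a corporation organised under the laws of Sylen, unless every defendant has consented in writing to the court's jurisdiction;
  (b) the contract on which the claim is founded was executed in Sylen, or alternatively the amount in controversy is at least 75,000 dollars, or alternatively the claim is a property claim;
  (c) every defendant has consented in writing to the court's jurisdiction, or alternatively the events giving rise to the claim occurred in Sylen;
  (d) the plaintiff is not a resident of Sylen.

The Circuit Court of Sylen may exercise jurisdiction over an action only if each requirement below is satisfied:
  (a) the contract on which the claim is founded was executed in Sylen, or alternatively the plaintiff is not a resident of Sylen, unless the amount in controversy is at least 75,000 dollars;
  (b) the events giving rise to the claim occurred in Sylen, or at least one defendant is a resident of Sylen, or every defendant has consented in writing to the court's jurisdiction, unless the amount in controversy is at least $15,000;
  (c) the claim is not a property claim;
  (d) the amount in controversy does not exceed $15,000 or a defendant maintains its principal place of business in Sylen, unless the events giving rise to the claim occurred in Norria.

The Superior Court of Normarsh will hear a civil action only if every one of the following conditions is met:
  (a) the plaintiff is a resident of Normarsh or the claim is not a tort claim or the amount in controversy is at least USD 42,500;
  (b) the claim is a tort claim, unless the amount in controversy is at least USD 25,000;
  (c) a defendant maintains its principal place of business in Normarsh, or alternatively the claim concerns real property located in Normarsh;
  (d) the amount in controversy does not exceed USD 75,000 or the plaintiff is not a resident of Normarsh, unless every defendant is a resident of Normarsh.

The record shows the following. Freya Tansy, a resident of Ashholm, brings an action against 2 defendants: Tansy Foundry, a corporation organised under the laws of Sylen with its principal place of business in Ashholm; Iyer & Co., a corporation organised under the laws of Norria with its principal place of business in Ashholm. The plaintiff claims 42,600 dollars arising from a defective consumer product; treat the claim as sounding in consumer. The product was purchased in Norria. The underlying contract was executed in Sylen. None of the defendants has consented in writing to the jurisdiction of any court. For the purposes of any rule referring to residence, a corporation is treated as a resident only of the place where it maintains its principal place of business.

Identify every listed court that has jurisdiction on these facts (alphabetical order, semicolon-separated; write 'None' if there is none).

the Circuit Court of Sylen

The Sylen Regional Court:
  (a) The claim is a consumer claim, not a contract claim, which satisfies one of the alternatives. Condition met.
  (b) The contract was executed in Sylen — that alternative is enough. Condition met.
  (c) No such written consent has been filed; the operative events occurred in Norria, not Sylen — no alternative holds. Not met.
  (d) The plaintiff resides in Ashholm, which is not Sylen. Condition met.
  → At least one condition fails; no jurisdiction.
The Circuit Court of Sylen:
  (a) The contract was executed in Sylen, which satisfies one of the alternatives. Met.
  (b) The operative events occurred in Norria, not Sylen; no defendant resides in Sylen (they reside in Ashholm, Ashholm); no such written consent has been filed — every alternative fails. However, the amount in controversy is 42,600 dollars, which meets the 15,000 dollars floor, so the 'unless' proviso supplies this condition. Met.
  (c) The claim is a consumer claim, not a property claim. Met.
  (d) The amount in controversy is 42,600 dollars, above the USD 15,000 ceiling; the corporate defendant(s) have their principal place of business in Ashholm, not Sylen — none of the alternatives is met. But the operative events occurred in Norria, and the 'unless' clause therefore excuses the requirement. Condition met.
  → All conditions met; jurisdiction exists.
The Superior Court of Normarsh:
  (a) The claim is a consumer claim, not a tort claim — that alternative is enough. Condition met.
  (b) The claim is a consumer claim, not a tort claim. But the amount in controversy is 42,600 dollars, which meets the $25,000 floor, and the 'unless' clause therefore excuses the requirement. Met.
  (c) The corporate defendant(s) have their principal place of business in Ashholm, not Normarsh; the claim does not concern real property — every alternative fails. Not satisfied.
  (d) The amount in controversy is 42,600 dollars, within the 75,000 dollars ceiling, which satisfies one of the alternatives. Met.
  → No jurisdiction.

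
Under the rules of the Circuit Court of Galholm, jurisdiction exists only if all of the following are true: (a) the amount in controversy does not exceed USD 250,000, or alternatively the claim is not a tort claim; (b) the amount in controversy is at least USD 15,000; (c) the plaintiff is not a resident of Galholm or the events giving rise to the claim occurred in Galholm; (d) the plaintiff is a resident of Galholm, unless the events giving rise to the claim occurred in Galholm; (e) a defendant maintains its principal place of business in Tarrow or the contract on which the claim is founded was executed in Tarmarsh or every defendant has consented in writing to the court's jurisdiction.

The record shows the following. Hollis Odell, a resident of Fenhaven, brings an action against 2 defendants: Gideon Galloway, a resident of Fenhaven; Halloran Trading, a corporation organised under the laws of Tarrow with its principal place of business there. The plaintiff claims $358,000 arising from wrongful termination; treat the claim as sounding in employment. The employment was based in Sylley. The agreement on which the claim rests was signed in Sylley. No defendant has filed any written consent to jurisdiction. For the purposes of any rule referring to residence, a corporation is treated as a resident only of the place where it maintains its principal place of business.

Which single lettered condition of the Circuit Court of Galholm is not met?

The Circuit Court of Galholm:
  (a) The claim is an employment claim, not a tort claim, so one alternative holds. Met.
  (b) The amount in controversy is USD 358,000, which meets the USD 15,000 floor. Condition met.
  (c) The plaintiff resides in Fenhaven, which is not Galholm, so this disjunct is met. Satisfied.
  (d) The plaintiff resides in Fenhaven, not Galholm. The proviso offers no rescue either, since the operative events occurred in Sylley, not Galholm. Fails.
  (e) Halloran Trading has its principal place of business in Tarrow, so this disjunct is met. Met.
Only condition (d) fails.

(d)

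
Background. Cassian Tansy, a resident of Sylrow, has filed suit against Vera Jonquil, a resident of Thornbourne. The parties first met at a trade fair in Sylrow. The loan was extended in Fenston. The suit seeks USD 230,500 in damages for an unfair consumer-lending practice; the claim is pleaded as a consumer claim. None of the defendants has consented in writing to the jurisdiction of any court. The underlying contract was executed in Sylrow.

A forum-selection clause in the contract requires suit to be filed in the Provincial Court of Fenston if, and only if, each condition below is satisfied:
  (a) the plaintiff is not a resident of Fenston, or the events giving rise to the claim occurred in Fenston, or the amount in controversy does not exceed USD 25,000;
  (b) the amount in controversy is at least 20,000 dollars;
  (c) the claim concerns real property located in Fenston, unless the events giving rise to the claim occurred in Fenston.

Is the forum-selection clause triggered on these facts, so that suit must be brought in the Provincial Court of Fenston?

Yes

The Provincial Court of Fenston:
  (a) The plaintiff resides in Sylrow, which is not Fenston, so one alternative holds. Satisfied.
  (b) The amount in controversy is 230,500 dollars, which meets the 20,000 dollars floor. Met.
  (c) The claim does not concern real property. However, the operative events occurred in Fenston, so the 'unless' proviso supplies this condition. Condition met.
  → Forum clause is triggered.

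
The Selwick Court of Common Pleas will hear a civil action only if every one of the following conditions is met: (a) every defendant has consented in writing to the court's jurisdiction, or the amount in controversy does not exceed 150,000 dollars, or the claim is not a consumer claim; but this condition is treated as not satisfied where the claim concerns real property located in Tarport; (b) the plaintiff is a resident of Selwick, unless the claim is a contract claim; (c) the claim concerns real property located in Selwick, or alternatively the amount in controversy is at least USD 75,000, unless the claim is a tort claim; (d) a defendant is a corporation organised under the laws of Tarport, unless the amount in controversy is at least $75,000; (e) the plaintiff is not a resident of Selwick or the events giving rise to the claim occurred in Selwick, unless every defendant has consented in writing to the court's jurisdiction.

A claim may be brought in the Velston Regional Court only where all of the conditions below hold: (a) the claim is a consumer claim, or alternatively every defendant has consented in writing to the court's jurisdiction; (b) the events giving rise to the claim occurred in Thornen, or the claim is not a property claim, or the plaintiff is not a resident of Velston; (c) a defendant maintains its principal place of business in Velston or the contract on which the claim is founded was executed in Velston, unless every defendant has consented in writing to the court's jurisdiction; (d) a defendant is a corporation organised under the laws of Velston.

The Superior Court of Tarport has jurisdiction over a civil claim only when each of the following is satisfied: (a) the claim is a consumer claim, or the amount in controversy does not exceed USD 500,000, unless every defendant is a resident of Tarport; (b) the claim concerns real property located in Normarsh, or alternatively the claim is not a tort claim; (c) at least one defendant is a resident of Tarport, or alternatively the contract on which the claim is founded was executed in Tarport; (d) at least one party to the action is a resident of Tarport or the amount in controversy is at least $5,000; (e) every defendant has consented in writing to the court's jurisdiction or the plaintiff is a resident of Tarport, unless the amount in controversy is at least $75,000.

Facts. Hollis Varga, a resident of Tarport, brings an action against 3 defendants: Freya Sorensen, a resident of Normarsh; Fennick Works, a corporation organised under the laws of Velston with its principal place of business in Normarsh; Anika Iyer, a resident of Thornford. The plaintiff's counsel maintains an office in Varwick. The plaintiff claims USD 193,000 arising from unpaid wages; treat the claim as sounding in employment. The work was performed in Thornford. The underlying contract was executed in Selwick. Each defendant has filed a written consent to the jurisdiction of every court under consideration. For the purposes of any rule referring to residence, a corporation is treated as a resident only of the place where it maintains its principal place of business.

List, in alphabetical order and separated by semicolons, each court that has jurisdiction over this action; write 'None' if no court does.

The Selwick Court of Common Pleas:
  (a) Every defendant has filed written consent — that alternative is enough. The carve-out does not apply: the claim does not concern real property. Satisfied.
  (b) The plaintiff resides in Tarport, not Selwick. Nor does the 'unless' clause help: the claim is an employment claim, not a contract claim. Condition not met.
  (c) The amount in controversy is 193,000 dollars, which meets the $75,000 floor, which satisfies one of the alternatives. Met.
  (d) The corporate defendant(s) are organised in Velston, not Tarport. However, the amount in controversy is USD 193,000, which meets the USD 75,000 floor, so the 'unless' proviso supplies this condition. Met.
  (e) The plaintiff resides in Tarport, which is not Selwick — that alternative is enough. Condition met.
  → No jurisdiction.
The Velston Regional Court:
  (a) Every defendant has filed written consent, so this disjunct is met. Condition met.
  (b) The claim is an employment claim, not a property claim, which satisfies one of the alternatives. Condition met.
  (c) The corporate defendant(s) have their principal place of business in Normarsh, not Velston; the contract was executed in Selwick, not Velston — none of the alternatives is met. The proviso rescues it, though: every defendant has filed written consent. Condition met.
  (d) Fennick Works is organised under the laws of Velston. Met.
  → Jurisdiction lies.
The Superior Court of Tarport:
  (a) The amount in controversy is USD 193,000, within the $500,000 ceiling — that alternative is enough. Satisfied.
  (b) The claim is an employment claim, not a tort claim, so one alternative holds. Satisfied.
  (c) No defendant resides in Tarport (they reside in Normarsh, Normarsh, Thornford); the contract was executed in Selwick, not Tarport — none of the alternatives is met. Not met.
  (d) Hollis Varga resides in Tarport, so this disjunct is met. Condition met.
  (e) Every defendant has filed written consent, which satisfies one of the alternatives. Satisfied.
  → No jurisdiction.

the Velston Regional Court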